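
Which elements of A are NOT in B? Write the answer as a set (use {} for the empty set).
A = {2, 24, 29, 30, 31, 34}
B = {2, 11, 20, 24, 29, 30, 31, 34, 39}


Set A = {2, 24, 29, 30, 31, 34}
Set B = {2, 11, 20, 24, 29, 30, 31, 34, 39}
Check each element of A against B:
2 ∈ B, 24 ∈ B, 29 ∈ B, 30 ∈ B, 31 ∈ B, 34 ∈ B
Elements of A not in B: {}

{}


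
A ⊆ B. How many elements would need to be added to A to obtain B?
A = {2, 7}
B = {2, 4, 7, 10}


Set A = {2, 7}, |A| = 2
Set B = {2, 4, 7, 10}, |B| = 4
Since A ⊆ B: B \ A = {4, 10}
|B| - |A| = 4 - 2 = 2

2


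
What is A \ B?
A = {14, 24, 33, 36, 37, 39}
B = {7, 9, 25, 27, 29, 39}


Set A = {14, 24, 33, 36, 37, 39}
Set B = {7, 9, 25, 27, 29, 39}
A \ B includes elements in A that are not in B.
Check each element of A:
14 (not in B, keep), 24 (not in B, keep), 33 (not in B, keep), 36 (not in B, keep), 37 (not in B, keep), 39 (in B, remove)
A \ B = {14, 24, 33, 36, 37}

{14, 24, 33, 36, 37}


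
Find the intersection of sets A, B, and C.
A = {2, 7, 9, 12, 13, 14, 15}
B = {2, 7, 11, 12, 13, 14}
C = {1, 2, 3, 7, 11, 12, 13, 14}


Set A = {2, 7, 9, 12, 13, 14, 15}
Set B = {2, 7, 11, 12, 13, 14}
Set C = {1, 2, 3, 7, 11, 12, 13, 14}
First, A ∩ B = {2, 7, 12, 13, 14}
Then, (A ∩ B) ∩ C = {2, 7, 12, 13, 14}

{2, 7, 12, 13, 14}


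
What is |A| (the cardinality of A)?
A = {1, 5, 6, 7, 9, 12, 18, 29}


Set A = {1, 5, 6, 7, 9, 12, 18, 29}
Listing elements: 1, 5, 6, 7, 9, 12, 18, 29
Counting: 8 elements
|A| = 8

8


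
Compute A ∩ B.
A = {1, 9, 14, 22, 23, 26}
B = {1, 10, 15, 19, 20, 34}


Set A = {1, 9, 14, 22, 23, 26}
Set B = {1, 10, 15, 19, 20, 34}
A ∩ B includes only elements in both sets.
Check each element of A against B:
1 ✓, 9 ✗, 14 ✗, 22 ✗, 23 ✗, 26 ✗
A ∩ B = {1}

{1}


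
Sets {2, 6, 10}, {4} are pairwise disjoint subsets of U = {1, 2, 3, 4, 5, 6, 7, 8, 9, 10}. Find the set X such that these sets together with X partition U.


U = {1, 2, 3, 4, 5, 6, 7, 8, 9, 10}
Shown blocks: {2, 6, 10}, {4}
A partition's blocks are pairwise disjoint and cover U, so the missing block = U \ (union of shown blocks).
Union of shown blocks: {2, 4, 6, 10}
Missing block = U \ (union) = {1, 3, 5, 7, 8, 9}

{1, 3, 5, 7, 8, 9}


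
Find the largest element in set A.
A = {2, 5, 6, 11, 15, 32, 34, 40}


Set A = {2, 5, 6, 11, 15, 32, 34, 40}
Elements in ascending order: 2, 5, 6, 11, 15, 32, 34, 40
The largest element is 40.

40


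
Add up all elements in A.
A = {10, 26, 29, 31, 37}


Set A = {10, 26, 29, 31, 37}
Sum = 10 + 26 + 29 + 31 + 37 = 133

133


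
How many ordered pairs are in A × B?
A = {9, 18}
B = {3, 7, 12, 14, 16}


Set A = {9, 18} has 2 elements.
Set B = {3, 7, 12, 14, 16} has 5 elements.
|A × B| = |A| × |B| = 2 × 5 = 10

10


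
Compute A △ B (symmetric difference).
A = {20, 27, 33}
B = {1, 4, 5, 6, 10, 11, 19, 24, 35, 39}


Set A = {20, 27, 33}
Set B = {1, 4, 5, 6, 10, 11, 19, 24, 35, 39}
A △ B = (A \ B) ∪ (B \ A)
Elements in A but not B: {20, 27, 33}
Elements in B but not A: {1, 4, 5, 6, 10, 11, 19, 24, 35, 39}
A △ B = {1, 4, 5, 6, 10, 11, 19, 20, 24, 27, 33, 35, 39}

{1, 4, 5, 6, 10, 11, 19, 20, 24, 27, 33, 35, 39}


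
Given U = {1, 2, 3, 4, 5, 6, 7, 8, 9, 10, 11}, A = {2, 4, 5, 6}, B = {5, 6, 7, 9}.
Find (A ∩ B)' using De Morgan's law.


U = {1, 2, 3, 4, 5, 6, 7, 8, 9, 10, 11}
A = {2, 4, 5, 6}, B = {5, 6, 7, 9}
A ∩ B = {5, 6}
(A ∩ B)' = U \ (A ∩ B) = {1, 2, 3, 4, 7, 8, 9, 10, 11}
Verification via A' ∪ B': A' = {1, 3, 7, 8, 9, 10, 11}, B' = {1, 2, 3, 4, 8, 10, 11}
A' ∪ B' = {1, 2, 3, 4, 7, 8, 9, 10, 11} ✓

{1, 2, 3, 4, 7, 8, 9, 10, 11}


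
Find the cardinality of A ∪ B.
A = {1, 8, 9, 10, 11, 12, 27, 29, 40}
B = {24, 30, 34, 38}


Set A = {1, 8, 9, 10, 11, 12, 27, 29, 40}, |A| = 9
Set B = {24, 30, 34, 38}, |B| = 4
A ∩ B = {}, |A ∩ B| = 0
|A ∪ B| = |A| + |B| - |A ∩ B| = 9 + 4 - 0 = 13

13


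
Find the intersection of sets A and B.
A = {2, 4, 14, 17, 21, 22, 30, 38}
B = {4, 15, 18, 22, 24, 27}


Set A = {2, 4, 14, 17, 21, 22, 30, 38}
Set B = {4, 15, 18, 22, 24, 27}
A ∩ B includes only elements in both sets.
Check each element of A against B:
2 ✗, 4 ✓, 14 ✗, 17 ✗, 21 ✗, 22 ✓, 30 ✗, 38 ✗
A ∩ B = {4, 22}

{4, 22}


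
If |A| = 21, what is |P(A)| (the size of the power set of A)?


The set has 21 elements.
The power set contains all possible subsets.
|P(A)| = 2^|A| = 2^21 = 2097152

2097152


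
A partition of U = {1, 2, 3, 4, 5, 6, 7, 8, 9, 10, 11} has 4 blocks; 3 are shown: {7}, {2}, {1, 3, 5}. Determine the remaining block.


U = {1, 2, 3, 4, 5, 6, 7, 8, 9, 10, 11}
Shown blocks: {7}, {2}, {1, 3, 5}
A partition's blocks are pairwise disjoint and cover U, so the missing block = U \ (union of shown blocks).
Union of shown blocks: {1, 2, 3, 5, 7}
Missing block = U \ (union) = {4, 6, 8, 9, 10, 11}

{4, 6, 8, 9, 10, 11}


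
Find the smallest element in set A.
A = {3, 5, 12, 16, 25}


Set A = {3, 5, 12, 16, 25}
Elements in ascending order: 3, 5, 12, 16, 25
The smallest element is 3.

3


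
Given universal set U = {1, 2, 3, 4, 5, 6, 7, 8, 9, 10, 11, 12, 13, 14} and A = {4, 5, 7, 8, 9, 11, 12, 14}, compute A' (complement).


Universal set U = {1, 2, 3, 4, 5, 6, 7, 8, 9, 10, 11, 12, 13, 14}
Set A = {4, 5, 7, 8, 9, 11, 12, 14}
A' = U \ A = elements in U but not in A
Checking each element of U:
1 (not in A, include), 2 (not in A, include), 3 (not in A, include), 4 (in A, exclude), 5 (in A, exclude), 6 (not in A, include), 7 (in A, exclude), 8 (in A, exclude), 9 (in A, exclude), 10 (not in A, include), 11 (in A, exclude), 12 (in A, exclude), 13 (not in A, include), 14 (in A, exclude)
A' = {1, 2, 3, 6, 10, 13}

{1, 2, 3, 6, 10, 13}


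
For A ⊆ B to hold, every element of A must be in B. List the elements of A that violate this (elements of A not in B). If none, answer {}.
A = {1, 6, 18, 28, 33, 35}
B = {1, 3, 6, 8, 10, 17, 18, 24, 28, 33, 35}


Set A = {1, 6, 18, 28, 33, 35}
Set B = {1, 3, 6, 8, 10, 17, 18, 24, 28, 33, 35}
Check each element of A against B:
1 ∈ B, 6 ∈ B, 18 ∈ B, 28 ∈ B, 33 ∈ B, 35 ∈ B
Elements of A not in B: {}

{}


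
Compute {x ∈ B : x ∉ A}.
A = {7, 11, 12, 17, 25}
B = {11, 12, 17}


Set A = {7, 11, 12, 17, 25}
Set B = {11, 12, 17}
Check each element of B against A:
11 ∈ A, 12 ∈ A, 17 ∈ A
Elements of B not in A: {}

{}


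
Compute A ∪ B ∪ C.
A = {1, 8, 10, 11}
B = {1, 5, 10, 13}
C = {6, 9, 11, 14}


Set A = {1, 8, 10, 11}
Set B = {1, 5, 10, 13}
Set C = {6, 9, 11, 14}
First, A ∪ B = {1, 5, 8, 10, 11, 13}
Then, (A ∪ B) ∪ C = {1, 5, 6, 8, 9, 10, 11, 13, 14}

{1, 5, 6, 8, 9, 10, 11, 13, 14}


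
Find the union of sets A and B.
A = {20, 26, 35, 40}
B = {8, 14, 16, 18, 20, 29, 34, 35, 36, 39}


Set A = {20, 26, 35, 40}
Set B = {8, 14, 16, 18, 20, 29, 34, 35, 36, 39}
A ∪ B includes all elements in either set.
Elements from A: {20, 26, 35, 40}
Elements from B not already included: {8, 14, 16, 18, 29, 34, 36, 39}
A ∪ B = {8, 14, 16, 18, 20, 26, 29, 34, 35, 36, 39, 40}

{8, 14, 16, 18, 20, 26, 29, 34, 35, 36, 39, 40}


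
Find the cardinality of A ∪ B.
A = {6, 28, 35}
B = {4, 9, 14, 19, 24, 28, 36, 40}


Set A = {6, 28, 35}, |A| = 3
Set B = {4, 9, 14, 19, 24, 28, 36, 40}, |B| = 8
A ∩ B = {28}, |A ∩ B| = 1
|A ∪ B| = |A| + |B| - |A ∩ B| = 3 + 8 - 1 = 10

10


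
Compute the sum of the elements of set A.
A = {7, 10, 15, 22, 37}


Set A = {7, 10, 15, 22, 37}
Sum = 7 + 10 + 15 + 22 + 37 = 91

91


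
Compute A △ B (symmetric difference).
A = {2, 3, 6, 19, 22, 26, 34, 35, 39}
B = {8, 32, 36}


Set A = {2, 3, 6, 19, 22, 26, 34, 35, 39}
Set B = {8, 32, 36}
A △ B = (A \ B) ∪ (B \ A)
Elements in A but not B: {2, 3, 6, 19, 22, 26, 34, 35, 39}
Elements in B but not A: {8, 32, 36}
A △ B = {2, 3, 6, 8, 19, 22, 26, 32, 34, 35, 36, 39}

{2, 3, 6, 8, 19, 22, 26, 32, 34, 35, 36, 39}


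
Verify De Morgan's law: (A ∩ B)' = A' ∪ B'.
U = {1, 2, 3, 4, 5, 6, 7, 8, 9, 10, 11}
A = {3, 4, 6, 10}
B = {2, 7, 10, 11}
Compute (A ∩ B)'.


U = {1, 2, 3, 4, 5, 6, 7, 8, 9, 10, 11}
A = {3, 4, 6, 10}, B = {2, 7, 10, 11}
A ∩ B = {10}
(A ∩ B)' = U \ (A ∩ B) = {1, 2, 3, 4, 5, 6, 7, 8, 9, 11}
Verification via A' ∪ B': A' = {1, 2, 5, 7, 8, 9, 11}, B' = {1, 3, 4, 5, 6, 8, 9}
A' ∪ B' = {1, 2, 3, 4, 5, 6, 7, 8, 9, 11} ✓

{1, 2, 3, 4, 5, 6, 7, 8, 9, 11}


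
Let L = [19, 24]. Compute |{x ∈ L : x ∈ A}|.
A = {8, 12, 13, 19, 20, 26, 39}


Set A = {8, 12, 13, 19, 20, 26, 39}
Candidates: [19, 24]
Check each candidate:
19 ∈ A, 24 ∉ A
Count of candidates in A: 1

1


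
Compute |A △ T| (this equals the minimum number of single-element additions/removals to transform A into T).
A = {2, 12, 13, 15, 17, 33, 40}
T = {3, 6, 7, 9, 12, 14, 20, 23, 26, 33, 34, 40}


Set A = {2, 12, 13, 15, 17, 33, 40}
Set T = {3, 6, 7, 9, 12, 14, 20, 23, 26, 33, 34, 40}
Elements to remove from A (in A, not in T): {2, 13, 15, 17} → 4 removals
Elements to add to A (in T, not in A): {3, 6, 7, 9, 14, 20, 23, 26, 34} → 9 additions
Total edits = 4 + 9 = 13

13


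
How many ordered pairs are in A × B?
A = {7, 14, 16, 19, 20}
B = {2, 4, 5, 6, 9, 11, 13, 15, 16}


Set A = {7, 14, 16, 19, 20} has 5 elements.
Set B = {2, 4, 5, 6, 9, 11, 13, 15, 16} has 9 elements.
|A × B| = |A| × |B| = 5 × 9 = 45

45


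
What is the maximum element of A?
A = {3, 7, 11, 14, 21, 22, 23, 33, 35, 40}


Set A = {3, 7, 11, 14, 21, 22, 23, 33, 35, 40}
Elements in ascending order: 3, 7, 11, 14, 21, 22, 23, 33, 35, 40
The largest element is 40.

40


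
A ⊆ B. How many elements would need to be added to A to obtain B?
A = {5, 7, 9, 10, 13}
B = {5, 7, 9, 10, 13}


Set A = {5, 7, 9, 10, 13}, |A| = 5
Set B = {5, 7, 9, 10, 13}, |B| = 5
Since A ⊆ B: B \ A = {}
|B| - |A| = 5 - 5 = 0

0


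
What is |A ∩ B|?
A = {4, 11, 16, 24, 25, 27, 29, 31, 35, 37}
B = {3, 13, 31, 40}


Set A = {4, 11, 16, 24, 25, 27, 29, 31, 35, 37}
Set B = {3, 13, 31, 40}
A ∩ B = {31}
|A ∩ B| = 1

1


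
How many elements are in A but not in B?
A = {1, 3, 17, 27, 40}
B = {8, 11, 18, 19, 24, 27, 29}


Set A = {1, 3, 17, 27, 40}
Set B = {8, 11, 18, 19, 24, 27, 29}
A \ B = {1, 3, 17, 40}
|A \ B| = 4

4


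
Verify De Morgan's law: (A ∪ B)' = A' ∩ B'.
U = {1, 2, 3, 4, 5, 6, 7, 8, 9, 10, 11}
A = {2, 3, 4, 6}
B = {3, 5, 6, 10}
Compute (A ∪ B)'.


U = {1, 2, 3, 4, 5, 6, 7, 8, 9, 10, 11}
A = {2, 3, 4, 6}, B = {3, 5, 6, 10}
A ∪ B = {2, 3, 4, 5, 6, 10}
(A ∪ B)' = U \ (A ∪ B) = {1, 7, 8, 9, 11}
Verification via A' ∩ B': A' = {1, 5, 7, 8, 9, 10, 11}, B' = {1, 2, 4, 7, 8, 9, 11}
A' ∩ B' = {1, 7, 8, 9, 11} ✓

{1, 7, 8, 9, 11}


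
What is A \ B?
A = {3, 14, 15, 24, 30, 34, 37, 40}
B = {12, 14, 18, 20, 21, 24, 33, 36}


Set A = {3, 14, 15, 24, 30, 34, 37, 40}
Set B = {12, 14, 18, 20, 21, 24, 33, 36}
A \ B includes elements in A that are not in B.
Check each element of A:
3 (not in B, keep), 14 (in B, remove), 15 (not in B, keep), 24 (in B, remove), 30 (not in B, keep), 34 (not in B, keep), 37 (not in B, keep), 40 (not in B, keep)
A \ B = {3, 15, 30, 34, 37, 40}

{3, 15, 30, 34, 37, 40}


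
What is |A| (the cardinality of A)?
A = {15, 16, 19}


Set A = {15, 16, 19}
Listing elements: 15, 16, 19
Counting: 3 elements
|A| = 3

3


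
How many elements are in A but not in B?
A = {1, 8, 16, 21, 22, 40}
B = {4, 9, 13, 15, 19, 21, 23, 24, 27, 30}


Set A = {1, 8, 16, 21, 22, 40}
Set B = {4, 9, 13, 15, 19, 21, 23, 24, 27, 30}
A \ B = {1, 8, 16, 22, 40}
|A \ B| = 5

5


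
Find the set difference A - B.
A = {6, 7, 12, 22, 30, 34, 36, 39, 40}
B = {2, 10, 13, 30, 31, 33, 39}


Set A = {6, 7, 12, 22, 30, 34, 36, 39, 40}
Set B = {2, 10, 13, 30, 31, 33, 39}
A \ B includes elements in A that are not in B.
Check each element of A:
6 (not in B, keep), 7 (not in B, keep), 12 (not in B, keep), 22 (not in B, keep), 30 (in B, remove), 34 (not in B, keep), 36 (not in B, keep), 39 (in B, remove), 40 (not in B, keep)
A \ B = {6, 7, 12, 22, 34, 36, 40}

{6, 7, 12, 22, 34, 36, 40}


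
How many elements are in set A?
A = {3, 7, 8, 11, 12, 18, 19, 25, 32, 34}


Set A = {3, 7, 8, 11, 12, 18, 19, 25, 32, 34}
Listing elements: 3, 7, 8, 11, 12, 18, 19, 25, 32, 34
Counting: 10 elements
|A| = 10

10


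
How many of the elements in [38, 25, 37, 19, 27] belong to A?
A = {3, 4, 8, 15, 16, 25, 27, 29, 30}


Set A = {3, 4, 8, 15, 16, 25, 27, 29, 30}
Candidates: [38, 25, 37, 19, 27]
Check each candidate:
38 ∉ A, 25 ∈ A, 37 ∉ A, 19 ∉ A, 27 ∈ A
Count of candidates in A: 2

2


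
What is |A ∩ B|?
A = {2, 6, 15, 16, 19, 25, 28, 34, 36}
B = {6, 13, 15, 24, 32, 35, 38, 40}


Set A = {2, 6, 15, 16, 19, 25, 28, 34, 36}
Set B = {6, 13, 15, 24, 32, 35, 38, 40}
A ∩ B = {6, 15}
|A ∩ B| = 2

2


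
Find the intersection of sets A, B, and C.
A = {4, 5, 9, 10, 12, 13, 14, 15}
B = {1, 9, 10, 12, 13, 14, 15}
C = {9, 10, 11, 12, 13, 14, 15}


Set A = {4, 5, 9, 10, 12, 13, 14, 15}
Set B = {1, 9, 10, 12, 13, 14, 15}
Set C = {9, 10, 11, 12, 13, 14, 15}
First, A ∩ B = {9, 10, 12, 13, 14, 15}
Then, (A ∩ B) ∩ C = {9, 10, 12, 13, 14, 15}

{9, 10, 12, 13, 14, 15}


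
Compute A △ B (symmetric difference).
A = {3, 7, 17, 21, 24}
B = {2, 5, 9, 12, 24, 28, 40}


Set A = {3, 7, 17, 21, 24}
Set B = {2, 5, 9, 12, 24, 28, 40}
A △ B = (A \ B) ∪ (B \ A)
Elements in A but not B: {3, 7, 17, 21}
Elements in B but not A: {2, 5, 9, 12, 28, 40}
A △ B = {2, 3, 5, 7, 9, 12, 17, 21, 28, 40}

{2, 3, 5, 7, 9, 12, 17, 21, 28, 40}


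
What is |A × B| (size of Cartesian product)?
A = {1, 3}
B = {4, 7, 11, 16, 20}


Set A = {1, 3} has 2 elements.
Set B = {4, 7, 11, 16, 20} has 5 elements.
|A × B| = |A| × |B| = 2 × 5 = 10

10


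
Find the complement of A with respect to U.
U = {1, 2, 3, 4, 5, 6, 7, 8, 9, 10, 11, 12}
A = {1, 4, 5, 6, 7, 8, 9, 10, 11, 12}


Universal set U = {1, 2, 3, 4, 5, 6, 7, 8, 9, 10, 11, 12}
Set A = {1, 4, 5, 6, 7, 8, 9, 10, 11, 12}
A' = U \ A = elements in U but not in A
Checking each element of U:
1 (in A, exclude), 2 (not in A, include), 3 (not in A, include), 4 (in A, exclude), 5 (in A, exclude), 6 (in A, exclude), 7 (in A, exclude), 8 (in A, exclude), 9 (in A, exclude), 10 (in A, exclude), 11 (in A, exclude), 12 (in A, exclude)
A' = {2, 3}

{2, 3}


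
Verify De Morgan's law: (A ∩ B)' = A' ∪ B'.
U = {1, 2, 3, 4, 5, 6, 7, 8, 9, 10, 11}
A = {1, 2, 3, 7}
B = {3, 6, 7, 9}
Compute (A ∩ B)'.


U = {1, 2, 3, 4, 5, 6, 7, 8, 9, 10, 11}
A = {1, 2, 3, 7}, B = {3, 6, 7, 9}
A ∩ B = {3, 7}
(A ∩ B)' = U \ (A ∩ B) = {1, 2, 4, 5, 6, 8, 9, 10, 11}
Verification via A' ∪ B': A' = {4, 5, 6, 8, 9, 10, 11}, B' = {1, 2, 4, 5, 8, 10, 11}
A' ∪ B' = {1, 2, 4, 5, 6, 8, 9, 10, 11} ✓

{1, 2, 4, 5, 6, 8, 9, 10, 11}


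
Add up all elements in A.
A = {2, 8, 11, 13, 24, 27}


Set A = {2, 8, 11, 13, 24, 27}
Sum = 2 + 8 + 11 + 13 + 24 + 27 = 85

85


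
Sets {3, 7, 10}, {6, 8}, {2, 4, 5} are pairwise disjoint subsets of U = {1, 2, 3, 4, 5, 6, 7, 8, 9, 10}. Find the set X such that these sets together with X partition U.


U = {1, 2, 3, 4, 5, 6, 7, 8, 9, 10}
Shown blocks: {3, 7, 10}, {6, 8}, {2, 4, 5}
A partition's blocks are pairwise disjoint and cover U, so the missing block = U \ (union of shown blocks).
Union of shown blocks: {2, 3, 4, 5, 6, 7, 8, 10}
Missing block = U \ (union) = {1, 9}

{1, 9}


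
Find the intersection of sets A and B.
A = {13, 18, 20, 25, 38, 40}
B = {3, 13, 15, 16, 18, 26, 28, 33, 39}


Set A = {13, 18, 20, 25, 38, 40}
Set B = {3, 13, 15, 16, 18, 26, 28, 33, 39}
A ∩ B includes only elements in both sets.
Check each element of A against B:
13 ✓, 18 ✓, 20 ✗, 25 ✗, 38 ✗, 40 ✗
A ∩ B = {13, 18}

{13, 18}


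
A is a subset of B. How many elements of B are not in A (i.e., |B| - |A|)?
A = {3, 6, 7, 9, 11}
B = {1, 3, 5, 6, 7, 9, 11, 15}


Set A = {3, 6, 7, 9, 11}, |A| = 5
Set B = {1, 3, 5, 6, 7, 9, 11, 15}, |B| = 8
Since A ⊆ B: B \ A = {1, 5, 15}
|B| - |A| = 8 - 5 = 3

3


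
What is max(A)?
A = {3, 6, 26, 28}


Set A = {3, 6, 26, 28}
Elements in ascending order: 3, 6, 26, 28
The largest element is 28.

28


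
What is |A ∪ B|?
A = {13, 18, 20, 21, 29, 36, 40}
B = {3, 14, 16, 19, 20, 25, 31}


Set A = {13, 18, 20, 21, 29, 36, 40}, |A| = 7
Set B = {3, 14, 16, 19, 20, 25, 31}, |B| = 7
A ∩ B = {20}, |A ∩ B| = 1
|A ∪ B| = |A| + |B| - |A ∩ B| = 7 + 7 - 1 = 13

13


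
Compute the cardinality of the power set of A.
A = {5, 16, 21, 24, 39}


Set A = {5, 16, 21, 24, 39}
|A| = 5
The power set P(A) contains all subsets of A.
|P(A)| = 2^|A| = 2^5 = 32

32


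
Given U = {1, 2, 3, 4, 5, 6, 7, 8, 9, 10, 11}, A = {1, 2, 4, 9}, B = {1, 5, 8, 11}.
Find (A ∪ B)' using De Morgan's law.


U = {1, 2, 3, 4, 5, 6, 7, 8, 9, 10, 11}
A = {1, 2, 4, 9}, B = {1, 5, 8, 11}
A ∪ B = {1, 2, 4, 5, 8, 9, 11}
(A ∪ B)' = U \ (A ∪ B) = {3, 6, 7, 10}
Verification via A' ∩ B': A' = {3, 5, 6, 7, 8, 10, 11}, B' = {2, 3, 4, 6, 7, 9, 10}
A' ∩ B' = {3, 6, 7, 10} ✓

{3, 6, 7, 10}


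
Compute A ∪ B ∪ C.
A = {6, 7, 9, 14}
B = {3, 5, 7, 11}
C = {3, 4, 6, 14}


Set A = {6, 7, 9, 14}
Set B = {3, 5, 7, 11}
Set C = {3, 4, 6, 14}
First, A ∪ B = {3, 5, 6, 7, 9, 11, 14}
Then, (A ∪ B) ∪ C = {3, 4, 5, 6, 7, 9, 11, 14}

{3, 4, 5, 6, 7, 9, 11, 14}


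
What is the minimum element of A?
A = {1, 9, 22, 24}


Set A = {1, 9, 22, 24}
Elements in ascending order: 1, 9, 22, 24
The smallest element is 1.

1


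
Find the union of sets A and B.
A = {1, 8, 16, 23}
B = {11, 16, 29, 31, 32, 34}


Set A = {1, 8, 16, 23}
Set B = {11, 16, 29, 31, 32, 34}
A ∪ B includes all elements in either set.
Elements from A: {1, 8, 16, 23}
Elements from B not already included: {11, 29, 31, 32, 34}
A ∪ B = {1, 8, 11, 16, 23, 29, 31, 32, 34}

{1, 8, 11, 16, 23, 29, 31, 32, 34}


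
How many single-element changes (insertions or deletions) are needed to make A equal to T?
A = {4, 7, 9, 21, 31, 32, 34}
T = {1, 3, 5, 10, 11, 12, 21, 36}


Set A = {4, 7, 9, 21, 31, 32, 34}
Set T = {1, 3, 5, 10, 11, 12, 21, 36}
Elements to remove from A (in A, not in T): {4, 7, 9, 31, 32, 34} → 6 removals
Elements to add to A (in T, not in A): {1, 3, 5, 10, 11, 12, 36} → 7 additions
Total edits = 6 + 7 = 13

13


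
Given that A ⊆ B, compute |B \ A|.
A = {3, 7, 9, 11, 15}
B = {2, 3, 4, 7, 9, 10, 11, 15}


Set A = {3, 7, 9, 11, 15}, |A| = 5
Set B = {2, 3, 4, 7, 9, 10, 11, 15}, |B| = 8
Since A ⊆ B: B \ A = {2, 4, 10}
|B| - |A| = 8 - 5 = 3

3


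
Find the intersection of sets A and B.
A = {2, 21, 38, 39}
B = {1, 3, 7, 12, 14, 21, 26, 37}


Set A = {2, 21, 38, 39}
Set B = {1, 3, 7, 12, 14, 21, 26, 37}
A ∩ B includes only elements in both sets.
Check each element of A against B:
2 ✗, 21 ✓, 38 ✗, 39 ✗
A ∩ B = {21}

{21}


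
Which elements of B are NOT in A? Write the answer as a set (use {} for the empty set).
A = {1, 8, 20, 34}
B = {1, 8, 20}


Set A = {1, 8, 20, 34}
Set B = {1, 8, 20}
Check each element of B against A:
1 ∈ A, 8 ∈ A, 20 ∈ A
Elements of B not in A: {}

{}


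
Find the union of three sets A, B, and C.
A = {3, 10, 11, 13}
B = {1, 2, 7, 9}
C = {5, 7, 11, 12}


Set A = {3, 10, 11, 13}
Set B = {1, 2, 7, 9}
Set C = {5, 7, 11, 12}
First, A ∪ B = {1, 2, 3, 7, 9, 10, 11, 13}
Then, (A ∪ B) ∪ C = {1, 2, 3, 5, 7, 9, 10, 11, 12, 13}

{1, 2, 3, 5, 7, 9, 10, 11, 12, 13}


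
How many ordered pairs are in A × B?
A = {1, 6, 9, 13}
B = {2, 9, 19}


Set A = {1, 6, 9, 13} has 4 elements.
Set B = {2, 9, 19} has 3 elements.
|A × B| = |A| × |B| = 4 × 3 = 12

12


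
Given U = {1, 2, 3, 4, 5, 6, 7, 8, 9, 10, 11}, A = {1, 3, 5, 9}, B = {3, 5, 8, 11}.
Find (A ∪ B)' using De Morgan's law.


U = {1, 2, 3, 4, 5, 6, 7, 8, 9, 10, 11}
A = {1, 3, 5, 9}, B = {3, 5, 8, 11}
A ∪ B = {1, 3, 5, 8, 9, 11}
(A ∪ B)' = U \ (A ∪ B) = {2, 4, 6, 7, 10}
Verification via A' ∩ B': A' = {2, 4, 6, 7, 8, 10, 11}, B' = {1, 2, 4, 6, 7, 9, 10}
A' ∩ B' = {2, 4, 6, 7, 10} ✓

{2, 4, 6, 7, 10}


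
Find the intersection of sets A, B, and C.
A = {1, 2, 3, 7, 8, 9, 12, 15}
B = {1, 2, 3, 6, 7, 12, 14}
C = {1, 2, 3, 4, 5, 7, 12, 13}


Set A = {1, 2, 3, 7, 8, 9, 12, 15}
Set B = {1, 2, 3, 6, 7, 12, 14}
Set C = {1, 2, 3, 4, 5, 7, 12, 13}
First, A ∩ B = {1, 2, 3, 7, 12}
Then, (A ∩ B) ∩ C = {1, 2, 3, 7, 12}

{1, 2, 3, 7, 12}


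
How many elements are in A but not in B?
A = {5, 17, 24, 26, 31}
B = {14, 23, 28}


Set A = {5, 17, 24, 26, 31}
Set B = {14, 23, 28}
A \ B = {5, 17, 24, 26, 31}
|A \ B| = 5

5


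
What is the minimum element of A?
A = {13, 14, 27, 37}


Set A = {13, 14, 27, 37}
Elements in ascending order: 13, 14, 27, 37
The smallest element is 13.

13


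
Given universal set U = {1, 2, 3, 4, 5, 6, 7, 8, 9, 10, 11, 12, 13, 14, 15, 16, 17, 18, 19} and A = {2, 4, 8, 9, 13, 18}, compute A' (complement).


Universal set U = {1, 2, 3, 4, 5, 6, 7, 8, 9, 10, 11, 12, 13, 14, 15, 16, 17, 18, 19}
Set A = {2, 4, 8, 9, 13, 18}
A' = U \ A = elements in U but not in A
Checking each element of U:
1 (not in A, include), 2 (in A, exclude), 3 (not in A, include), 4 (in A, exclude), 5 (not in A, include), 6 (not in A, include), 7 (not in A, include), 8 (in A, exclude), 9 (in A, exclude), 10 (not in A, include), 11 (not in A, include), 12 (not in A, include), 13 (in A, exclude), 14 (not in A, include), 15 (not in A, include), 16 (not in A, include), 17 (not in A, include), 18 (in A, exclude), 19 (not in A, include)
A' = {1, 3, 5, 6, 7, 10, 11, 12, 14, 15, 16, 17, 19}

{1, 3, 5, 6, 7, 10, 11, 12, 14, 15, 16, 17, 19}


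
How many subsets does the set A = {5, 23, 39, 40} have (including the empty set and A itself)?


Set A = {5, 23, 39, 40}
|A| = 4
The power set P(A) contains all subsets of A.
|P(A)| = 2^|A| = 2^4 = 16

16


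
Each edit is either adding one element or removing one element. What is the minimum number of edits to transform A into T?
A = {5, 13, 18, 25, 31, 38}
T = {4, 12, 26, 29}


Set A = {5, 13, 18, 25, 31, 38}
Set T = {4, 12, 26, 29}
Elements to remove from A (in A, not in T): {5, 13, 18, 25, 31, 38} → 6 removals
Elements to add to A (in T, not in A): {4, 12, 26, 29} → 4 additions
Total edits = 6 + 4 = 10

10


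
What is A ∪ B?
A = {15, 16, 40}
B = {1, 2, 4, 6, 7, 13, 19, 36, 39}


Set A = {15, 16, 40}
Set B = {1, 2, 4, 6, 7, 13, 19, 36, 39}
A ∪ B includes all elements in either set.
Elements from A: {15, 16, 40}
Elements from B not already included: {1, 2, 4, 6, 7, 13, 19, 36, 39}
A ∪ B = {1, 2, 4, 6, 7, 13, 15, 16, 19, 36, 39, 40}

{1, 2, 4, 6, 7, 13, 15, 16, 19, 36, 39, 40}


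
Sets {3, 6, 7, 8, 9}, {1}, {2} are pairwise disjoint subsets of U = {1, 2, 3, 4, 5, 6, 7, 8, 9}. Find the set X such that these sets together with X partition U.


U = {1, 2, 3, 4, 5, 6, 7, 8, 9}
Shown blocks: {3, 6, 7, 8, 9}, {1}, {2}
A partition's blocks are pairwise disjoint and cover U, so the missing block = U \ (union of shown blocks).
Union of shown blocks: {1, 2, 3, 6, 7, 8, 9}
Missing block = U \ (union) = {4, 5}

{4, 5}


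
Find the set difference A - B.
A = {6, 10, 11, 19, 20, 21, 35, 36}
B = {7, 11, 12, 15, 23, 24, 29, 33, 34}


Set A = {6, 10, 11, 19, 20, 21, 35, 36}
Set B = {7, 11, 12, 15, 23, 24, 29, 33, 34}
A \ B includes elements in A that are not in B.
Check each element of A:
6 (not in B, keep), 10 (not in B, keep), 11 (in B, remove), 19 (not in B, keep), 20 (not in B, keep), 21 (not in B, keep), 35 (not in B, keep), 36 (not in B, keep)
A \ B = {6, 10, 19, 20, 21, 35, 36}

{6, 10, 19, 20, 21, 35, 36}


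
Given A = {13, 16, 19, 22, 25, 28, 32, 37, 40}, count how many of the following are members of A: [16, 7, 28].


Set A = {13, 16, 19, 22, 25, 28, 32, 37, 40}
Candidates: [16, 7, 28]
Check each candidate:
16 ∈ A, 7 ∉ A, 28 ∈ A
Count of candidates in A: 2

2


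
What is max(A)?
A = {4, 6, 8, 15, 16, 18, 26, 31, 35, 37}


Set A = {4, 6, 8, 15, 16, 18, 26, 31, 35, 37}
Elements in ascending order: 4, 6, 8, 15, 16, 18, 26, 31, 35, 37
The largest element is 37.

37


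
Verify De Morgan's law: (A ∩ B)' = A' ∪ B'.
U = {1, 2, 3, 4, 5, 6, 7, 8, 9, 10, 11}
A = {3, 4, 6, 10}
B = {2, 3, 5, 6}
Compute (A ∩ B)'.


U = {1, 2, 3, 4, 5, 6, 7, 8, 9, 10, 11}
A = {3, 4, 6, 10}, B = {2, 3, 5, 6}
A ∩ B = {3, 6}
(A ∩ B)' = U \ (A ∩ B) = {1, 2, 4, 5, 7, 8, 9, 10, 11}
Verification via A' ∪ B': A' = {1, 2, 5, 7, 8, 9, 11}, B' = {1, 4, 7, 8, 9, 10, 11}
A' ∪ B' = {1, 2, 4, 5, 7, 8, 9, 10, 11} ✓

{1, 2, 4, 5, 7, 8, 9, 10, 11}


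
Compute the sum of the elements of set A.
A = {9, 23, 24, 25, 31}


Set A = {9, 23, 24, 25, 31}
Sum = 9 + 23 + 24 + 25 + 31 = 112

112


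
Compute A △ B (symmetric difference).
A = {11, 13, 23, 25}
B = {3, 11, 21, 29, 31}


Set A = {11, 13, 23, 25}
Set B = {3, 11, 21, 29, 31}
A △ B = (A \ B) ∪ (B \ A)
Elements in A but not B: {13, 23, 25}
Elements in B but not A: {3, 21, 29, 31}
A △ B = {3, 13, 21, 23, 25, 29, 31}

{3, 13, 21, 23, 25, 29, 31}


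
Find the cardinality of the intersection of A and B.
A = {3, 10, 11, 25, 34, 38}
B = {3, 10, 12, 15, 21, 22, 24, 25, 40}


Set A = {3, 10, 11, 25, 34, 38}
Set B = {3, 10, 12, 15, 21, 22, 24, 25, 40}
A ∩ B = {3, 10, 25}
|A ∩ B| = 3

3


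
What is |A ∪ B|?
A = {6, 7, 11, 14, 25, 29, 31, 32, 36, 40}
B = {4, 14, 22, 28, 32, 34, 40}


Set A = {6, 7, 11, 14, 25, 29, 31, 32, 36, 40}, |A| = 10
Set B = {4, 14, 22, 28, 32, 34, 40}, |B| = 7
A ∩ B = {14, 32, 40}, |A ∩ B| = 3
|A ∪ B| = |A| + |B| - |A ∩ B| = 10 + 7 - 3 = 14

14


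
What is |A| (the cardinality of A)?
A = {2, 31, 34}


Set A = {2, 31, 34}
Listing elements: 2, 31, 34
Counting: 3 elements
|A| = 3

3


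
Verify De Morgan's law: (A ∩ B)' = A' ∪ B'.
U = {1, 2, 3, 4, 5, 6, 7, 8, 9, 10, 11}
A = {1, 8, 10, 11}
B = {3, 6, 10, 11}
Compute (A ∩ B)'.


U = {1, 2, 3, 4, 5, 6, 7, 8, 9, 10, 11}
A = {1, 8, 10, 11}, B = {3, 6, 10, 11}
A ∩ B = {10, 11}
(A ∩ B)' = U \ (A ∩ B) = {1, 2, 3, 4, 5, 6, 7, 8, 9}
Verification via A' ∪ B': A' = {2, 3, 4, 5, 6, 7, 9}, B' = {1, 2, 4, 5, 7, 8, 9}
A' ∪ B' = {1, 2, 3, 4, 5, 6, 7, 8, 9} ✓

{1, 2, 3, 4, 5, 6, 7, 8, 9}


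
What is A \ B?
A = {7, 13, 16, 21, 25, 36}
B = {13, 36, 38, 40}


Set A = {7, 13, 16, 21, 25, 36}
Set B = {13, 36, 38, 40}
A \ B includes elements in A that are not in B.
Check each element of A:
7 (not in B, keep), 13 (in B, remove), 16 (not in B, keep), 21 (not in B, keep), 25 (not in B, keep), 36 (in B, remove)
A \ B = {7, 16, 21, 25}

{7, 16, 21, 25}


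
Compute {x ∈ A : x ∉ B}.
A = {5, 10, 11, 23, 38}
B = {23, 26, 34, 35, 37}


Set A = {5, 10, 11, 23, 38}
Set B = {23, 26, 34, 35, 37}
Check each element of A against B:
5 ∉ B (include), 10 ∉ B (include), 11 ∉ B (include), 23 ∈ B, 38 ∉ B (include)
Elements of A not in B: {5, 10, 11, 38}

{5, 10, 11, 38}


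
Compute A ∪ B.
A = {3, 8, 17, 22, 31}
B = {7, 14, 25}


Set A = {3, 8, 17, 22, 31}
Set B = {7, 14, 25}
A ∪ B includes all elements in either set.
Elements from A: {3, 8, 17, 22, 31}
Elements from B not already included: {7, 14, 25}
A ∪ B = {3, 7, 8, 14, 17, 22, 25, 31}

{3, 7, 8, 14, 17, 22, 25, 31}


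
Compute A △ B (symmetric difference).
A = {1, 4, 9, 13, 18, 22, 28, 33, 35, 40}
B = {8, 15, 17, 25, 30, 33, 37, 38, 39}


Set A = {1, 4, 9, 13, 18, 22, 28, 33, 35, 40}
Set B = {8, 15, 17, 25, 30, 33, 37, 38, 39}
A △ B = (A \ B) ∪ (B \ A)
Elements in A but not B: {1, 4, 9, 13, 18, 22, 28, 35, 40}
Elements in B but not A: {8, 15, 17, 25, 30, 37, 38, 39}
A △ B = {1, 4, 8, 9, 13, 15, 17, 18, 22, 25, 28, 30, 35, 37, 38, 39, 40}

{1, 4, 8, 9, 13, 15, 17, 18, 22, 25, 28, 30, 35, 37, 38, 39, 40}


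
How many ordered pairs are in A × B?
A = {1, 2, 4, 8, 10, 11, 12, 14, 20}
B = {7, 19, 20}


Set A = {1, 2, 4, 8, 10, 11, 12, 14, 20} has 9 elements.
Set B = {7, 19, 20} has 3 elements.
|A × B| = |A| × |B| = 9 × 3 = 27

27


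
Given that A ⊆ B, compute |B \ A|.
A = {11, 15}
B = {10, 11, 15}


Set A = {11, 15}, |A| = 2
Set B = {10, 11, 15}, |B| = 3
Since A ⊆ B: B \ A = {10}
|B| - |A| = 3 - 2 = 1

1


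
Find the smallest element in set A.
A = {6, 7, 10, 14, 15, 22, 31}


Set A = {6, 7, 10, 14, 15, 22, 31}
Elements in ascending order: 6, 7, 10, 14, 15, 22, 31
The smallest element is 6.

6


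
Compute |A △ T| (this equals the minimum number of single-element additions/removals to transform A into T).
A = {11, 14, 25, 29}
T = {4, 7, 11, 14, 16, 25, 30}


Set A = {11, 14, 25, 29}
Set T = {4, 7, 11, 14, 16, 25, 30}
Elements to remove from A (in A, not in T): {29} → 1 removals
Elements to add to A (in T, not in A): {4, 7, 16, 30} → 4 additions
Total edits = 1 + 4 = 5

5


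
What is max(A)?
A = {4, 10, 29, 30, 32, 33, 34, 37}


Set A = {4, 10, 29, 30, 32, 33, 34, 37}
Elements in ascending order: 4, 10, 29, 30, 32, 33, 34, 37
The largest element is 37.

37


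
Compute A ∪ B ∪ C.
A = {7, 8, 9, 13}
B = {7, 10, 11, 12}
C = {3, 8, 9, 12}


Set A = {7, 8, 9, 13}
Set B = {7, 10, 11, 12}
Set C = {3, 8, 9, 12}
First, A ∪ B = {7, 8, 9, 10, 11, 12, 13}
Then, (A ∪ B) ∪ C = {3, 7, 8, 9, 10, 11, 12, 13}

{3, 7, 8, 9, 10, 11, 12, 13}


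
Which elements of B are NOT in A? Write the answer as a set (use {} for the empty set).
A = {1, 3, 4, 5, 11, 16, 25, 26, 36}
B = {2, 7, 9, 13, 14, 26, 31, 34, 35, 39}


Set A = {1, 3, 4, 5, 11, 16, 25, 26, 36}
Set B = {2, 7, 9, 13, 14, 26, 31, 34, 35, 39}
Check each element of B against A:
2 ∉ A (include), 7 ∉ A (include), 9 ∉ A (include), 13 ∉ A (include), 14 ∉ A (include), 26 ∈ A, 31 ∉ A (include), 34 ∉ A (include), 35 ∉ A (include), 39 ∉ A (include)
Elements of B not in A: {2, 7, 9, 13, 14, 31, 34, 35, 39}

{2, 7, 9, 13, 14, 31, 34, 35, 39}


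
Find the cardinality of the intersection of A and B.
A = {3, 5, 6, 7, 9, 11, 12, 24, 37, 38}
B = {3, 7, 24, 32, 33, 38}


Set A = {3, 5, 6, 7, 9, 11, 12, 24, 37, 38}
Set B = {3, 7, 24, 32, 33, 38}
A ∩ B = {3, 7, 24, 38}
|A ∩ B| = 4

4


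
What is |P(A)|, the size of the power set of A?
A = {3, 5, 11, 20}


Set A = {3, 5, 11, 20}
|A| = 4
The power set P(A) contains all subsets of A.
|P(A)| = 2^|A| = 2^4 = 16

16


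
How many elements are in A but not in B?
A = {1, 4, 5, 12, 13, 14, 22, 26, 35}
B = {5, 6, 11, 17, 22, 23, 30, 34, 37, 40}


Set A = {1, 4, 5, 12, 13, 14, 22, 26, 35}
Set B = {5, 6, 11, 17, 22, 23, 30, 34, 37, 40}
A \ B = {1, 4, 12, 13, 14, 26, 35}
|A \ B| = 7

7


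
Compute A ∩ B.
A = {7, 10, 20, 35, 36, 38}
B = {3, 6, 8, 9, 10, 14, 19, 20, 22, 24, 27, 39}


Set A = {7, 10, 20, 35, 36, 38}
Set B = {3, 6, 8, 9, 10, 14, 19, 20, 22, 24, 27, 39}
A ∩ B includes only elements in both sets.
Check each element of A against B:
7 ✗, 10 ✓, 20 ✓, 35 ✗, 36 ✗, 38 ✗
A ∩ B = {10, 20}

{10, 20}


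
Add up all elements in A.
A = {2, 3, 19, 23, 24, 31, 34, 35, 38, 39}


Set A = {2, 3, 19, 23, 24, 31, 34, 35, 38, 39}
Sum = 2 + 3 + 19 + 23 + 24 + 31 + 34 + 35 + 38 + 39 = 248

248


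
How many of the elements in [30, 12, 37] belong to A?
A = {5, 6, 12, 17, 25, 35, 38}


Set A = {5, 6, 12, 17, 25, 35, 38}
Candidates: [30, 12, 37]
Check each candidate:
30 ∉ A, 12 ∈ A, 37 ∉ A
Count of candidates in A: 1

1


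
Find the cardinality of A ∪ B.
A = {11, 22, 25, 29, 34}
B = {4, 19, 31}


Set A = {11, 22, 25, 29, 34}, |A| = 5
Set B = {4, 19, 31}, |B| = 3
A ∩ B = {}, |A ∩ B| = 0
|A ∪ B| = |A| + |B| - |A ∩ B| = 5 + 3 - 0 = 8

8


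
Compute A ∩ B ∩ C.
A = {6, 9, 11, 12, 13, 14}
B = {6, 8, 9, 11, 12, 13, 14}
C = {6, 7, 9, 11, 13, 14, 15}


Set A = {6, 9, 11, 12, 13, 14}
Set B = {6, 8, 9, 11, 12, 13, 14}
Set C = {6, 7, 9, 11, 13, 14, 15}
First, A ∩ B = {6, 9, 11, 12, 13, 14}
Then, (A ∩ B) ∩ C = {6, 9, 11, 13, 14}

{6, 9, 11, 13, 14}


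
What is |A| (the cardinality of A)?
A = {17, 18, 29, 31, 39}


Set A = {17, 18, 29, 31, 39}
Listing elements: 17, 18, 29, 31, 39
Counting: 5 elements
|A| = 5

5


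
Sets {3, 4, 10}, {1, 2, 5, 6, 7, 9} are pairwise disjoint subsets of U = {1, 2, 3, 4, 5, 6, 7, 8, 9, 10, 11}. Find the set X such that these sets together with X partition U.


U = {1, 2, 3, 4, 5, 6, 7, 8, 9, 10, 11}
Shown blocks: {3, 4, 10}, {1, 2, 5, 6, 7, 9}
A partition's blocks are pairwise disjoint and cover U, so the missing block = U \ (union of shown blocks).
Union of shown blocks: {1, 2, 3, 4, 5, 6, 7, 9, 10}
Missing block = U \ (union) = {8, 11}

{8, 11}


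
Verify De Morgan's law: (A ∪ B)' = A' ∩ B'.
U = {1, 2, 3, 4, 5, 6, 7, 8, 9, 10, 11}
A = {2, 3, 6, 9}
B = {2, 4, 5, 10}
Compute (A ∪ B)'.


U = {1, 2, 3, 4, 5, 6, 7, 8, 9, 10, 11}
A = {2, 3, 6, 9}, B = {2, 4, 5, 10}
A ∪ B = {2, 3, 4, 5, 6, 9, 10}
(A ∪ B)' = U \ (A ∪ B) = {1, 7, 8, 11}
Verification via A' ∩ B': A' = {1, 4, 5, 7, 8, 10, 11}, B' = {1, 3, 6, 7, 8, 9, 11}
A' ∩ B' = {1, 7, 8, 11} ✓

{1, 7, 8, 11}


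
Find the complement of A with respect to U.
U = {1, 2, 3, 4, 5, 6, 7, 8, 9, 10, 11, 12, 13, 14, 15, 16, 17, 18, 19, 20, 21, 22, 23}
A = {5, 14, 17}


Universal set U = {1, 2, 3, 4, 5, 6, 7, 8, 9, 10, 11, 12, 13, 14, 15, 16, 17, 18, 19, 20, 21, 22, 23}
Set A = {5, 14, 17}
A' = U \ A = elements in U but not in A
Checking each element of U:
1 (not in A, include), 2 (not in A, include), 3 (not in A, include), 4 (not in A, include), 5 (in A, exclude), 6 (not in A, include), 7 (not in A, include), 8 (not in A, include), 9 (not in A, include), 10 (not in A, include), 11 (not in A, include), 12 (not in A, include), 13 (not in A, include), 14 (in A, exclude), 15 (not in A, include), 16 (not in A, include), 17 (in A, exclude), 18 (not in A, include), 19 (not in A, include), 20 (not in A, include), 21 (not in A, include), 22 (not in A, include), 23 (not in A, include)
A' = {1, 2, 3, 4, 6, 7, 8, 9, 10, 11, 12, 13, 15, 16, 18, 19, 20, 21, 22, 23}

{1, 2, 3, 4, 6, 7, 8, 9, 10, 11, 12, 13, 15, 16, 18, 19, 20, 21, 22, 23}


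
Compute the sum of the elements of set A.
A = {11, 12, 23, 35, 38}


Set A = {11, 12, 23, 35, 38}
Sum = 11 + 12 + 23 + 35 + 38 = 119

119


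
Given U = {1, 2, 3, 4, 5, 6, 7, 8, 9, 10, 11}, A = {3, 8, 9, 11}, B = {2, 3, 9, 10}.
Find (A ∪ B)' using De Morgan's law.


U = {1, 2, 3, 4, 5, 6, 7, 8, 9, 10, 11}
A = {3, 8, 9, 11}, B = {2, 3, 9, 10}
A ∪ B = {2, 3, 8, 9, 10, 11}
(A ∪ B)' = U \ (A ∪ B) = {1, 4, 5, 6, 7}
Verification via A' ∩ B': A' = {1, 2, 4, 5, 6, 7, 10}, B' = {1, 4, 5, 6, 7, 8, 11}
A' ∩ B' = {1, 4, 5, 6, 7} ✓

{1, 4, 5, 6, 7}


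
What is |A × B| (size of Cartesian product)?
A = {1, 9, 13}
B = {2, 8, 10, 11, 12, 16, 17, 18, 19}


Set A = {1, 9, 13} has 3 elements.
Set B = {2, 8, 10, 11, 12, 16, 17, 18, 19} has 9 elements.
|A × B| = |A| × |B| = 3 × 9 = 27

27


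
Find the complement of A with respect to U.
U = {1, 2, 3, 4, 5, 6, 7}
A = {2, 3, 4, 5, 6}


Universal set U = {1, 2, 3, 4, 5, 6, 7}
Set A = {2, 3, 4, 5, 6}
A' = U \ A = elements in U but not in A
Checking each element of U:
1 (not in A, include), 2 (in A, exclude), 3 (in A, exclude), 4 (in A, exclude), 5 (in A, exclude), 6 (in A, exclude), 7 (not in A, include)
A' = {1, 7}

{1, 7}


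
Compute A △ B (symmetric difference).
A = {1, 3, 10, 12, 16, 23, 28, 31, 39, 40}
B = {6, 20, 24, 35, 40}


Set A = {1, 3, 10, 12, 16, 23, 28, 31, 39, 40}
Set B = {6, 20, 24, 35, 40}
A △ B = (A \ B) ∪ (B \ A)
Elements in A but not B: {1, 3, 10, 12, 16, 23, 28, 31, 39}
Elements in B but not A: {6, 20, 24, 35}
A △ B = {1, 3, 6, 10, 12, 16, 20, 23, 24, 28, 31, 35, 39}

{1, 3, 6, 10, 12, 16, 20, 23, 24, 28, 31, 35, 39}


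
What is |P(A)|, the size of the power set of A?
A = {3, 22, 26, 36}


Set A = {3, 22, 26, 36}
|A| = 4
The power set P(A) contains all subsets of A.
|P(A)| = 2^|A| = 2^4 = 16

16


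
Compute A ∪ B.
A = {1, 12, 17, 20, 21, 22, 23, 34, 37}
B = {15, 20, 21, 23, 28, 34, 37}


Set A = {1, 12, 17, 20, 21, 22, 23, 34, 37}
Set B = {15, 20, 21, 23, 28, 34, 37}
A ∪ B includes all elements in either set.
Elements from A: {1, 12, 17, 20, 21, 22, 23, 34, 37}
Elements from B not already included: {15, 28}
A ∪ B = {1, 12, 15, 17, 20, 21, 22, 23, 28, 34, 37}

{1, 12, 15, 17, 20, 21, 22, 23, 28, 34, 37}


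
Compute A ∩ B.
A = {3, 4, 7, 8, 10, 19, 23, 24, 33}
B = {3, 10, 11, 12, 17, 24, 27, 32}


Set A = {3, 4, 7, 8, 10, 19, 23, 24, 33}
Set B = {3, 10, 11, 12, 17, 24, 27, 32}
A ∩ B includes only elements in both sets.
Check each element of A against B:
3 ✓, 4 ✗, 7 ✗, 8 ✗, 10 ✓, 19 ✗, 23 ✗, 24 ✓, 33 ✗
A ∩ B = {3, 10, 24}

{3, 10, 24}


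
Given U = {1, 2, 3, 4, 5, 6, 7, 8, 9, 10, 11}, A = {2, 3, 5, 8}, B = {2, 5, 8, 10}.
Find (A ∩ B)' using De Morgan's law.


U = {1, 2, 3, 4, 5, 6, 7, 8, 9, 10, 11}
A = {2, 3, 5, 8}, B = {2, 5, 8, 10}
A ∩ B = {2, 5, 8}
(A ∩ B)' = U \ (A ∩ B) = {1, 3, 4, 6, 7, 9, 10, 11}
Verification via A' ∪ B': A' = {1, 4, 6, 7, 9, 10, 11}, B' = {1, 3, 4, 6, 7, 9, 11}
A' ∪ B' = {1, 3, 4, 6, 7, 9, 10, 11} ✓

{1, 3, 4, 6, 7, 9, 10, 11}


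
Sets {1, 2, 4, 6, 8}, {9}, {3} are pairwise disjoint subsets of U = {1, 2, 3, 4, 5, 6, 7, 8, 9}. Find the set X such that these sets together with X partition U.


U = {1, 2, 3, 4, 5, 6, 7, 8, 9}
Shown blocks: {1, 2, 4, 6, 8}, {9}, {3}
A partition's blocks are pairwise disjoint and cover U, so the missing block = U \ (union of shown blocks).
Union of shown blocks: {1, 2, 3, 4, 6, 8, 9}
Missing block = U \ (union) = {5, 7}

{5, 7}


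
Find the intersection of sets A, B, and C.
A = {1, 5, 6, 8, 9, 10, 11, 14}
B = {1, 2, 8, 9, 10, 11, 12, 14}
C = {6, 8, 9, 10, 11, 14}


Set A = {1, 5, 6, 8, 9, 10, 11, 14}
Set B = {1, 2, 8, 9, 10, 11, 12, 14}
Set C = {6, 8, 9, 10, 11, 14}
First, A ∩ B = {1, 8, 9, 10, 11, 14}
Then, (A ∩ B) ∩ C = {8, 9, 10, 11, 14}

{8, 9, 10, 11, 14}


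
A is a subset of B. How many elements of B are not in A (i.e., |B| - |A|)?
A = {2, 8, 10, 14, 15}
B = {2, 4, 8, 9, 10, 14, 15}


Set A = {2, 8, 10, 14, 15}, |A| = 5
Set B = {2, 4, 8, 9, 10, 14, 15}, |B| = 7
Since A ⊆ B: B \ A = {4, 9}
|B| - |A| = 7 - 5 = 2

2


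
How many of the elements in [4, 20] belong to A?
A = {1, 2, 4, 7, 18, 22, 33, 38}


Set A = {1, 2, 4, 7, 18, 22, 33, 38}
Candidates: [4, 20]
Check each candidate:
4 ∈ A, 20 ∉ A
Count of candidates in A: 1

1


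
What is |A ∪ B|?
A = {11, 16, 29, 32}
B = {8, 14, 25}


Set A = {11, 16, 29, 32}, |A| = 4
Set B = {8, 14, 25}, |B| = 3
A ∩ B = {}, |A ∩ B| = 0
|A ∪ B| = |A| + |B| - |A ∩ B| = 4 + 3 - 0 = 7

7


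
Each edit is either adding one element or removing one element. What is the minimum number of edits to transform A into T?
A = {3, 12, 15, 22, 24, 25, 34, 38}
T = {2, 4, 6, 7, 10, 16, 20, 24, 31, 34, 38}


Set A = {3, 12, 15, 22, 24, 25, 34, 38}
Set T = {2, 4, 6, 7, 10, 16, 20, 24, 31, 34, 38}
Elements to remove from A (in A, not in T): {3, 12, 15, 22, 25} → 5 removals
Elements to add to A (in T, not in A): {2, 4, 6, 7, 10, 16, 20, 31} → 8 additions
Total edits = 5 + 8 = 13

13


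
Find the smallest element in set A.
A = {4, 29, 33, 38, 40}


Set A = {4, 29, 33, 38, 40}
Elements in ascending order: 4, 29, 33, 38, 40
The smallest element is 4.

4


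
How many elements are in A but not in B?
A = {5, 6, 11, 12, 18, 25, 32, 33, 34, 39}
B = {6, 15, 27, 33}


Set A = {5, 6, 11, 12, 18, 25, 32, 33, 34, 39}
Set B = {6, 15, 27, 33}
A \ B = {5, 11, 12, 18, 25, 32, 34, 39}
|A \ B| = 8

8


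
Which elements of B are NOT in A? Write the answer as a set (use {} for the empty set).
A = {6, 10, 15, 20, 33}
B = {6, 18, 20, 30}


Set A = {6, 10, 15, 20, 33}
Set B = {6, 18, 20, 30}
Check each element of B against A:
6 ∈ A, 18 ∉ A (include), 20 ∈ A, 30 ∉ A (include)
Elements of B not in A: {18, 30}

{18, 30}


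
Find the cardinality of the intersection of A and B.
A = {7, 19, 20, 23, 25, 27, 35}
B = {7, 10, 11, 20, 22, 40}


Set A = {7, 19, 20, 23, 25, 27, 35}
Set B = {7, 10, 11, 20, 22, 40}
A ∩ B = {7, 20}
|A ∩ B| = 2

2


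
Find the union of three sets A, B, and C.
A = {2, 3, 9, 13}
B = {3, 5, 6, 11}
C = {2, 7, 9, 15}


Set A = {2, 3, 9, 13}
Set B = {3, 5, 6, 11}
Set C = {2, 7, 9, 15}
First, A ∪ B = {2, 3, 5, 6, 9, 11, 13}
Then, (A ∪ B) ∪ C = {2, 3, 5, 6, 7, 9, 11, 13, 15}

{2, 3, 5, 6, 7, 9, 11, 13, 15}
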